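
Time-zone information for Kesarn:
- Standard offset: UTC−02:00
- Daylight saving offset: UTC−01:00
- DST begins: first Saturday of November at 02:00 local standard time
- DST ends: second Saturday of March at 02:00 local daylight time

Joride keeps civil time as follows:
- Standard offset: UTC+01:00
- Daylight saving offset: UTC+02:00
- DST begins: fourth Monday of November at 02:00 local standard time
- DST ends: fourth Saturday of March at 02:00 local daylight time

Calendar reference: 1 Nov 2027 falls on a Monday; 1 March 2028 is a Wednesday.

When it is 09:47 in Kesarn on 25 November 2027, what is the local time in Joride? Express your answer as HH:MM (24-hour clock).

12:47

1 November 2027 is a Monday, so the first Saturday is November 6.
1 March 2028 is a Wednesday, so the first Saturday is March 4 and the second is March 11.
25 November 2027 lies within the daylight-saving period (6 November 2027 – 11 March 2028), so Kesarn is on daylight time, UTC−01:00.
09:47 Kesarn + 1h = 10:47 UTC.
1 November 2027 is a Monday, so the first Monday is November 1 and the fourth is November 22.
1 March 2028 is a Wednesday, so the first Saturday is March 4 and the fourth is March 25.
At the standard offset (UTC+01:00), 10:47 UTC + 1h = 11:47 Joride standard time.
The standard-time date in Joride, 25 November 2027, lies within the daylight-saving period (22 November 2027 – 25 March 2028), so Joride is on daylight time, UTC+02:00.
10:47 UTC + 2h = 12:47 Joride.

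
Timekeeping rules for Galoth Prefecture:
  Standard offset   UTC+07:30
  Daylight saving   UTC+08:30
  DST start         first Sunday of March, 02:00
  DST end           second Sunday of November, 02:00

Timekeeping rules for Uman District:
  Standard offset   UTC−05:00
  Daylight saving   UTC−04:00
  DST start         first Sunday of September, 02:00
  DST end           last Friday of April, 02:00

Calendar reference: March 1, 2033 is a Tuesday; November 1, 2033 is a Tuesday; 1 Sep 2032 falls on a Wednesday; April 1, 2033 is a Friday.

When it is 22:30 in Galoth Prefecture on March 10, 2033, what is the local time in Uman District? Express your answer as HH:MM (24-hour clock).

10:00

1 March 2033 is a Tuesday, so the first Sunday is March 6.
1 November 2033 is a Tuesday, so the first Sunday is November 6 and the second is November 13.
Daylight saving runs 6 March – 13 November; March 10, 2033 is inside that window, so Galoth Prefecture is at UTC+08:30.
22:30 Galoth Prefecture − 8h30m = 14:00 UTC.
1 September 2032 is a Wednesday, so the first Sunday is September 5.
1 April 2033 is a Friday, so Fridays fall on 1, 8, 15, 22, 29; the last is April 29.
At the standard offset (UTC−05:00), 14:00 UTC − 5h = 09:00 Uman District standard time.
The standard-time date in Uman District, March 10, 2033, falls between 5 September 2032 and 29 April 2033, so daylight saving is in effect and Uman District is at UTC−04:00.
14:00 UTC − 4h = 10:00 Uman District.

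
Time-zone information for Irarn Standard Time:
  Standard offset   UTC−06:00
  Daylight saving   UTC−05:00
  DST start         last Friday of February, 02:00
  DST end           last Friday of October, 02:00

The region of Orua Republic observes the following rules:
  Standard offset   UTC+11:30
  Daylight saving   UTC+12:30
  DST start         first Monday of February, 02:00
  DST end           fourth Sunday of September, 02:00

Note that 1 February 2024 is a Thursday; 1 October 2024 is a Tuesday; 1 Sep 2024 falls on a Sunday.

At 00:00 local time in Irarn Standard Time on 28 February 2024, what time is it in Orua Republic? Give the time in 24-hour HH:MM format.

1 February 2024 is a Thursday, so Fridays fall on 2, 9, 16, 23; the last is February 23.
1 October 2024 is a Tuesday, so Fridays fall on 4, 11, 18, 25; the last is October 25.
28 February 2024 lies within the daylight-saving period (23 February – 25 October), so Irarn Standard Time is on daylight time, UTC−05:00.
00:00 Irarn Standard Time + 5h = 05:00 UTC.
1 February 2024 is a Thursday, so the first Monday is February 5.
1 September 2024 is a Sunday, so the first Sunday is September 1 and the fourth is September 22.
At the standard offset (UTC+11:30), 05:00 UTC + 11h30m = 16:30 Orua Republic standard time.
The standard-time date in Orua Republic, 28 February 2024, lies within the daylight-saving period (5 February – 22 September), so Orua Republic is on daylight time, UTC+12:30.
05:00 UTC + 12h30m = 17:30 Orua Republic.

17:30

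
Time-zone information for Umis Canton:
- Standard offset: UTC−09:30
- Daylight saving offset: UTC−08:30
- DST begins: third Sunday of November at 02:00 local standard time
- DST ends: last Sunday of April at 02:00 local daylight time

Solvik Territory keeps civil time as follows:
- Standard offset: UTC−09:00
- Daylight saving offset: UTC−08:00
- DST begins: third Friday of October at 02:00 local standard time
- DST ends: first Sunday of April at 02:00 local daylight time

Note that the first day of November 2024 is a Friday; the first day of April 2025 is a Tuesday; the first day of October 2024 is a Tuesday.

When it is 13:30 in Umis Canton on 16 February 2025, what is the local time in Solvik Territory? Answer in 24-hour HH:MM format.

14:00

1 November 2024 is a Friday, so the first Sunday is November 3 and the third is November 17.
1 April 2025 is a Tuesday, so Sundays fall on 6, 13, 20, 27; the last is April 27.
Daylight saving runs 17 November 2024 – 27 April 2025; 16 February 2025 is inside that window, so Umis Canton is at UTC−08:30.
13:30 Umis Canton + 8h30m = 22:00 UTC.
1 October 2024 is a Tuesday, so the first Friday is October 4 and the third is October 18.
1 April 2025 is a Tuesday, so the first Sunday is April 6.
At the standard offset (UTC−09:00), 22:00 UTC − 9h = 13:00 Solvik Territory standard time.
Daylight saving runs 18 October 2024 – 6 April 2025; the standard-time date in Solvik Territory, 16 February 2025, is inside that window, so Solvik Territory is at UTC−08:00.
22:00 UTC − 8h = 14:00 Solvik Territory.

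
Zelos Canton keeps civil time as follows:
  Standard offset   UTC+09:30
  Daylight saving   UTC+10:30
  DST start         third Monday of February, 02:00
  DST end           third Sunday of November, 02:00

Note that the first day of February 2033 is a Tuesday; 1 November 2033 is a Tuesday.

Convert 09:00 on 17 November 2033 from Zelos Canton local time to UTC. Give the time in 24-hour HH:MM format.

22:30

1 February 2033 is a Tuesday, so the first Monday is February 7 and the third is February 21.
1 November 2033 is a Tuesday, so the first Sunday is November 6 and the third is November 20.
Daylight saving runs 21 February – 20 November; 17 November 2033 is inside that window, so Zelos Canton is at UTC+10:30.
09:00 local − 10h30m = 22:30 UTC (rolling into the previous day, 16 November 2033).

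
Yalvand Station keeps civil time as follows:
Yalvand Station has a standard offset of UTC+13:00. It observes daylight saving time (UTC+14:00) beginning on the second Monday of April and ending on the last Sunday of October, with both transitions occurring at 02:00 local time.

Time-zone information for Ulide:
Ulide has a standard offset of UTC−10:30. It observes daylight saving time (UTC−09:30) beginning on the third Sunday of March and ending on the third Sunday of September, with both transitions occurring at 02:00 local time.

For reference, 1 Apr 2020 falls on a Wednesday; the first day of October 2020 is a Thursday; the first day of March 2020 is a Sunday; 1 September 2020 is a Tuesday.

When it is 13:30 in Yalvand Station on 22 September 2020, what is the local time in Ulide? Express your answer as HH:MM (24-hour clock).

13:00

1 April 2020 is a Wednesday, so the first Monday is April 6 and the second is April 13.
1 October 2020 is a Thursday, so Sundays fall on 4, 11, 18, 25; the last is October 25.
22 September 2020 falls between 13 April and 25 October, so daylight saving is in effect and Yalvand Station is at UTC+14:00.
13:30 Yalvand Station − 14h = 23:30 UTC (rolling into the previous day, 21 September 2020).
1 March 2020 is a Sunday, so the first Sunday is March 1 and the third is March 15.
1 September 2020 is a Tuesday, so the first Sunday is September 6 and the third is September 20.
At the standard offset (UTC−10:30), 23:30 UTC − 10h30m = 13:00 Ulide standard time.
Daylight saving runs 15 March – 20 September; the standard-time date in Ulide, 21 September 2020, is outside that window, so Ulide is on standard time at UTC−10:30.
23:30 UTC − 10h30m = 13:00 Ulide.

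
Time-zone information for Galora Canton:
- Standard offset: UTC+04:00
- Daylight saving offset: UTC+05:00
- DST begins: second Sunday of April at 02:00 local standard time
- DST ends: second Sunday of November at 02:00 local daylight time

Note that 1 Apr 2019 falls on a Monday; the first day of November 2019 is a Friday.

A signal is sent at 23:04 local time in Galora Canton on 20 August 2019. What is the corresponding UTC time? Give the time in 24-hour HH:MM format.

1 April 2019 is a Monday, so the first Sunday is April 7 and the second is April 14.
1 November 2019 is a Friday, so the first Sunday is November 3 and the second is November 10.
Daylight saving runs 14 April – 10 November; 20 August 2019 is inside that window, so Galora Canton is at UTC+05:00.
23:04 local − 5h = 18:04 UTC.

18:04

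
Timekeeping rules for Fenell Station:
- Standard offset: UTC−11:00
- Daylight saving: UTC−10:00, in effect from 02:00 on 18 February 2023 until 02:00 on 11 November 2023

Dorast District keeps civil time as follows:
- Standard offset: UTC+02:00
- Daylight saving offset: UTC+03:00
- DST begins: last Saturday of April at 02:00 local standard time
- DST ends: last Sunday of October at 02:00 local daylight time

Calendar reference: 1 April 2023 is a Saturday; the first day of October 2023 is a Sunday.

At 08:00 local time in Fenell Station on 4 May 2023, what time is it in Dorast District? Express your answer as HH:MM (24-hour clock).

21:00

4 May 2023 lies within the daylight-saving period (18 February – 11 November), so Fenell Station is on daylight time, UTC−10:00.
08:00 Fenell Station + 10h = 18:00 UTC.
1 April 2023 is a Saturday, so Saturdays fall on 1, 8, 15, 22, 29; the last is April 29.
1 October 2023 is a Sunday, so Sundays fall on 1, 8, 15, 22, 29; the last is October 29.
At the standard offset (UTC+02:00), 18:00 UTC + 2h = 20:00 Dorast District standard time.
The standard-time date in Dorast District, 4 May 2023, lies within the daylight-saving period (29 April – 29 October), so Dorast District is on daylight time, UTC+03:00.
18:00 UTC + 3h = 21:00 Dorast District.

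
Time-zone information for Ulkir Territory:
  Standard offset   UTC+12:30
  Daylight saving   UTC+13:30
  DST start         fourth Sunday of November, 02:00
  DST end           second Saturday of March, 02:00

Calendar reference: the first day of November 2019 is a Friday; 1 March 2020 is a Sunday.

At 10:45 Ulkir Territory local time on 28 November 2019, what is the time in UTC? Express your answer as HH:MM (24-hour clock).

21:15

1 November 2019 is a Friday, so the first Sunday is November 3 and the fourth is November 24.
1 March 2020 is a Sunday, so the first Saturday is March 7 and the second is March 14.
28 November 2019 falls between 24 November 2019 and 14 March 2020, so daylight saving is in effect and Ulkir Territory is at UTC+13:30.
10:45 local − 13h30m = 21:15 UTC (rolling into the previous day, 27 November 2019).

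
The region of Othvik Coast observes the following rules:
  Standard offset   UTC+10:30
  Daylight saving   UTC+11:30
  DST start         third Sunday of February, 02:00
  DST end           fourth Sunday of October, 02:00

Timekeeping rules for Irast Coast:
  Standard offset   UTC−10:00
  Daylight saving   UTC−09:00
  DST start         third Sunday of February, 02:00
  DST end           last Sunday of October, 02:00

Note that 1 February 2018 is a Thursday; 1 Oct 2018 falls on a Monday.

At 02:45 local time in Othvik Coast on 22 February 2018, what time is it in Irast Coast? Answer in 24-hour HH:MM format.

06:15

1 February 2018 is a Thursday, so the first Sunday is February 4 and the third is February 18.
1 October 2018 is a Monday, so the first Sunday is October 7 and the fourth is October 28.
Daylight saving runs 18 February – 28 October; 22 February 2018 is inside that window, so Othvik Coast is at UTC+11:30.
02:45 Othvik Coast − 11h30m = 15:15 UTC (rolling into the previous day, 21 February 2018).
1 February 2018 is a Thursday, so the first Sunday is February 4 and the third is February 18.
1 October 2018 is a Monday, so Sundays fall on 7, 14, 21, 28; the last is October 28.
At the standard offset (UTC−10:00), 15:15 UTC − 10h = 05:15 Irast Coast standard time.
Daylight saving runs 18 February – 28 October; the standard-time date in Irast Coast, 21 February 2018, is inside that window, so Irast Coast is at UTC−09:00.
15:15 UTC − 9h = 06:15 Irast Coast.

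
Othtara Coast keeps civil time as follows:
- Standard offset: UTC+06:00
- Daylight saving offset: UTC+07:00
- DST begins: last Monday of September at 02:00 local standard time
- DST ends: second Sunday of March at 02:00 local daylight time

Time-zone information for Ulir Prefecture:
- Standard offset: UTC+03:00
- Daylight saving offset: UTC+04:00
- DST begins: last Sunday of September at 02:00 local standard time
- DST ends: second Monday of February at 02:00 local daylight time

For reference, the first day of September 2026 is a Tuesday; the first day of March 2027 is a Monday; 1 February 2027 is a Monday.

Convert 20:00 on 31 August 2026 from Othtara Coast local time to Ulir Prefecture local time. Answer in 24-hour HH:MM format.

1 September 2026 is a Tuesday, so Mondays fall on 7, 14, 21, 28; the last is September 28.
1 March 2027 is a Monday, so the first Sunday is March 7 and the second is March 14.
31 August 2026 is outside the daylight-saving period (28 September 2026 – 14 March 2027), so Othtara Coast is on standard time, UTC+06:00.
20:00 Othtara Coast − 6h = 14:00 UTC.
1 September 2026 is a Tuesday, so Sundays fall on 6, 13, 20, 27; the last is September 27.
1 February 2027 is a Monday, so the first Monday is February 1 and the second is February 8.
At the standard offset (UTC+03:00), 14:00 UTC + 3h = 17:00 Ulir Prefecture standard time.
Daylight saving runs 27 September 2026 – 8 February 2027; the standard-time date in Ulir Prefecture, 31 August 2026, is outside that window, so Ulir Prefecture is on standard time at UTC+03:00.
14:00 UTC + 3h = 17:00 Ulir Prefecture.

17:00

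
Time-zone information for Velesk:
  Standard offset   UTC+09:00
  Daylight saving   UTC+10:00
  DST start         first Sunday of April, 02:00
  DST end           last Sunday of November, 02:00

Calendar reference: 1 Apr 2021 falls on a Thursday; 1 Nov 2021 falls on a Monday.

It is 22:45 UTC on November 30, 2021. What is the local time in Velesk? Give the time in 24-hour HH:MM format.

1 April 2021 is a Thursday, so the first Sunday is April 4.
1 November 2021 is a Monday, so Sundays fall on 7, 14, 21, 28; the last is November 28.
At the standard offset (UTC+09:00), 22:45 UTC + 9h = 07:45 Velesk standard time (rolling into the next day, 1 December 2021).
The standard-time date in Velesk, December 1, 2021, is outside the daylight-saving period (4 April – 28 November), so Velesk is on standard time, UTC+09:00.
22:45 UTC + 9h = 07:45 local (rolling into the next day, 1 December 2021).

07:45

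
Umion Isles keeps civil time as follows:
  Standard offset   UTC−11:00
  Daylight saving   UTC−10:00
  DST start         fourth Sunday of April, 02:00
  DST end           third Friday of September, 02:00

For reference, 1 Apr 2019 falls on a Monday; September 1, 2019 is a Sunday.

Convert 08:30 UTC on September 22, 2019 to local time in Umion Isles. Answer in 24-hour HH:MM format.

1 April 2019 is a Monday, so the first Sunday is April 7 and the fourth is April 28.
1 September 2019 is a Sunday, so the first Friday is September 6 and the third is September 20.
At the standard offset (UTC−11:00), 08:30 UTC − 11h = 21:30 Umion Isles standard time (rolling into the previous day, 21 September 2019).
The standard-time date in Umion Isles, September 21, 2019, is outside the daylight-saving period (28 April – 20 September), so Umion Isles is on standard time, UTC−11:00.
08:30 UTC − 11h = 21:30 local (rolling into the previous day, 21 September 2019).

21:30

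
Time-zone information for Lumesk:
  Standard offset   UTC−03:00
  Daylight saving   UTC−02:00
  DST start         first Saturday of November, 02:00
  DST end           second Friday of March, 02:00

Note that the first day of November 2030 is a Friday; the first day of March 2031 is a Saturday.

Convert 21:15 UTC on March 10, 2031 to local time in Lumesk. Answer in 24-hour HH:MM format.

1 November 2030 is a Friday, so the first Saturday is November 2.
1 March 2031 is a Saturday, so the first Friday is March 7 and the second is March 14.
At the standard offset (UTC−03:00), 21:15 UTC − 3h = 18:15 Lumesk standard time.
Daylight saving runs 2 November 2030 – 14 March 2031; the standard-time date in Lumesk, March 10, 2031, is inside that window, so Lumesk is at UTC−02:00.
21:15 UTC − 2h = 19:15 local.

19:15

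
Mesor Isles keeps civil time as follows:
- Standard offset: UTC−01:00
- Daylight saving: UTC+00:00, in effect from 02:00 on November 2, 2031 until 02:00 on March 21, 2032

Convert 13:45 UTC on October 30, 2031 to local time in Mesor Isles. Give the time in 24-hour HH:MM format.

12:45

At the standard offset (UTC−01:00), 13:45 UTC − 1h = 12:45 Mesor Isles standard time.
The standard-time date in Mesor Isles, October 30, 2031, does not fall between 2 November 2031 and 21 March 2032, so daylight saving is not in effect and Mesor Isles is at UTC−01:00.
13:45 UTC − 1h = 12:45 local.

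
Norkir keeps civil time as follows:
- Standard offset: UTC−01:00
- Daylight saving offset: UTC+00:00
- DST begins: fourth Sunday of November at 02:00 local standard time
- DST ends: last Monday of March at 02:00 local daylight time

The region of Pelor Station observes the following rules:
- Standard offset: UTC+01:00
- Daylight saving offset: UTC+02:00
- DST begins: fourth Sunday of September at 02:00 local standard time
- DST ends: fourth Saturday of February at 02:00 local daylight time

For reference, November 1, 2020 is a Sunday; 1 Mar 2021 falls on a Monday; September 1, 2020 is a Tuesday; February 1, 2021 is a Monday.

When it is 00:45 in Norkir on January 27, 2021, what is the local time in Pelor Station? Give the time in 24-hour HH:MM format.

1 November 2020 is a Sunday, so the first Sunday is November 1 and the fourth is November 22.
1 March 2021 is a Monday, so Mondays fall on 1, 8, 15, 22, 29; the last is March 29.
Daylight saving runs 22 November 2020 – 29 March 2021; January 27, 2021 is inside that window, so Norkir is at UTC+00:00.
00:45 Norkir − 0h = 00:45 UTC.
1 September 2020 is a Tuesday, so the first Sunday is September 6 and the fourth is September 27.
1 February 2021 is a Monday, so the first Saturday is February 6 and the fourth is February 27.
At the standard offset (UTC+01:00), 00:45 UTC + 1h = 01:45 Pelor Station standard time.
The standard-time date in Pelor Station, January 27, 2021, lies within the daylight-saving period (27 September 2020 – 27 February 2021), so Pelor Station is on daylight time, UTC+02:00.
00:45 UTC + 2h = 02:45 Pelor Station.

02:45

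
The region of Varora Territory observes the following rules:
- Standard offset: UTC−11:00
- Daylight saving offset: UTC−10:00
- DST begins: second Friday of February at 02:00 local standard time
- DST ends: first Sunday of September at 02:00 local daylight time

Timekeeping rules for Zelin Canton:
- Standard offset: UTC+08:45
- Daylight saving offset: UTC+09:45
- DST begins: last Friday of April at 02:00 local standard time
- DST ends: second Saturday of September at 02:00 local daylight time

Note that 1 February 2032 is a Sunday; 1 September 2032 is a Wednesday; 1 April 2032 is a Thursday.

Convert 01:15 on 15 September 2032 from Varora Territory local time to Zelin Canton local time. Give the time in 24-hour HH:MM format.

1 February 2032 is a Sunday, so the first Friday is February 6 and the second is February 13.
1 September 2032 is a Wednesday, so the first Sunday is September 5.
15 September 2032 does not fall between 13 February and 5 September, so daylight saving is not in effect and Varora Territory is at UTC−11:00.
01:15 Varora Territory + 11h = 12:15 UTC.
1 April 2032 is a Thursday, so Fridays fall on 2, 9, 16, 23, 30; the last is April 30.
1 September 2032 is a Wednesday, so the first Saturday is September 4 and the second is September 11.
At the standard offset (UTC+08:45), 12:15 UTC + 8h45m = 21:00 Zelin Canton standard time.
The standard-time date in Zelin Canton, 15 September 2032, is outside the daylight-saving period (30 April – 11 September), so Zelin Canton is on standard time, UTC+08:45.
12:15 UTC + 8h45m = 21:00 Zelin Canton.

21:00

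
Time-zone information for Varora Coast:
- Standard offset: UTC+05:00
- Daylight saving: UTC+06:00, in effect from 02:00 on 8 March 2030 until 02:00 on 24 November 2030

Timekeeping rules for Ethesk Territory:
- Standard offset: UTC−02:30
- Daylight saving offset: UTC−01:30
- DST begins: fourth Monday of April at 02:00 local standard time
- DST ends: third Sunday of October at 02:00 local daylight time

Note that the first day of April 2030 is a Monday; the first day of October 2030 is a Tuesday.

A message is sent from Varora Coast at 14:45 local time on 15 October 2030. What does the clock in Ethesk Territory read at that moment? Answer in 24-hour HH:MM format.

07:15

Daylight saving runs 8 March – 24 November; 15 October 2030 is inside that window, so Varora Coast is at UTC+06:00.
14:45 Varora Coast − 6h = 08:45 UTC.
1 April 2030 is a Monday, so the first Monday is April 1 and the fourth is April 22.
1 October 2030 is a Tuesday, so the first Sunday is October 6 and the third is October 20.
At the standard offset (UTC−02:30), 08:45 UTC − 2h30m = 06:15 Ethesk Territory standard time.
The standard-time date in Ethesk Territory, 15 October 2030, falls between 22 April and 20 October, so daylight saving is in effect and Ethesk Territory is at UTC−01:30.
08:45 UTC − 1h30m = 07:15 Ethesk Territory.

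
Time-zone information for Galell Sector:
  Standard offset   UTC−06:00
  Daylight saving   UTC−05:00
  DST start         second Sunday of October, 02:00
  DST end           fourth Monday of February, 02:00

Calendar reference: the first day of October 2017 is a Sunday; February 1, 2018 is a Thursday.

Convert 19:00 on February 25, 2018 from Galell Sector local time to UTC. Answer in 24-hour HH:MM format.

1 October 2017 is a Sunday, so the first Sunday is October 1 and the second is October 8.
1 February 2018 is a Thursday, so the first Monday is February 5 and the fourth is February 26.
February 25, 2018 lies within the daylight-saving period (8 October 2017 – 26 February 2018), so Galell Sector is on daylight time, UTC−05:00.
19:00 local + 5h = 00:00 UTC (rolling into the next day, 26 February 2018).

00:00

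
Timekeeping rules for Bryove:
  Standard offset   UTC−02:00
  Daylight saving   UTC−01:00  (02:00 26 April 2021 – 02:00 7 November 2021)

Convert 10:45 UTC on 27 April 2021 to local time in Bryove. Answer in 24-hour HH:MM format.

09:45

At the standard offset (UTC−02:00), 10:45 UTC − 2h = 08:45 Bryove standard time.
The standard-time date in Bryove, 27 April 2021, falls between 26 April and 7 November, so daylight saving is in effect and Bryove is at UTC−01:00.
10:45 UTC − 1h = 09:45 local.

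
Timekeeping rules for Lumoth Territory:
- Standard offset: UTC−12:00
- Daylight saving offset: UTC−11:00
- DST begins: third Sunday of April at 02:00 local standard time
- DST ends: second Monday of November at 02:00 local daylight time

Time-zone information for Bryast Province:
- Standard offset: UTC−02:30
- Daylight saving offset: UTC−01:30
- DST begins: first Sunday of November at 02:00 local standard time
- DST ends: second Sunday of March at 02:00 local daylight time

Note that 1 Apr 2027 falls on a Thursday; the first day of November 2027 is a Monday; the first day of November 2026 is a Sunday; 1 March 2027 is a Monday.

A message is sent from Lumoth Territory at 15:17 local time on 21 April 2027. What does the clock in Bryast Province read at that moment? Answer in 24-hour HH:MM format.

23:47

1 April 2027 is a Thursday, so the first Sunday is April 4 and the third is April 18.
1 November 2027 is a Monday, so the first Monday is November 1 and the second is November 8.
Daylight saving runs 18 April – 8 November; 21 April 2027 is inside that window, so Lumoth Territory is at UTC−11:00.
15:17 Lumoth Territory + 11h = 02:17 UTC (rolling into the next day, 22 April 2027).
1 November 2026 is a Sunday, so the first Sunday is November 1.
1 March 2027 is a Monday, so the first Sunday is March 7 and the second is March 14.
At the standard offset (UTC−02:30), 02:17 UTC − 2h30m = 23:47 Bryast Province standard time (rolling into the previous day, 21 April 2027).
Daylight saving runs 1 November 2026 – 14 March 2027; the standard-time date in Bryast Province, 21 April 2027, is outside that window, so Bryast Province is on standard time at UTC−02:30.
02:17 UTC − 2h30m = 23:47 Bryast Province (rolling into the previous day, 21 April 2027).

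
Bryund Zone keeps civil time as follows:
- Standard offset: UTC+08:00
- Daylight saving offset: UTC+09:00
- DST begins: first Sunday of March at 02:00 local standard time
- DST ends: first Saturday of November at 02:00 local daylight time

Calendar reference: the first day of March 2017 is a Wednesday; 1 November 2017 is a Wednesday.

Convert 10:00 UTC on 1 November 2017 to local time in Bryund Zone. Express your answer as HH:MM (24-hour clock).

19:00

1 March 2017 is a Wednesday, so the first Sunday is March 5.
1 November 2017 is a Wednesday, so the first Saturday is November 4.
At the standard offset (UTC+08:00), 10:00 UTC + 8h = 18:00 Bryund Zone standard time.
The standard-time date in Bryund Zone, 1 November 2017, falls between 5 March and 4 November, so daylight saving is in effect and Bryund Zone is at UTC+09:00.
10:00 UTC + 9h = 19:00 local.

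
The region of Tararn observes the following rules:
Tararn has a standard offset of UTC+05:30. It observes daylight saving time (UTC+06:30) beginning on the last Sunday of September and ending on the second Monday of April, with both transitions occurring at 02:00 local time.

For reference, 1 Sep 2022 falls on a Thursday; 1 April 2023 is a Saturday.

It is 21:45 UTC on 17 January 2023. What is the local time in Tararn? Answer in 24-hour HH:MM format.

04:15

1 September 2022 is a Thursday, so Sundays fall on 4, 11, 18, 25; the last is September 25.
1 April 2023 is a Saturday, so the first Monday is April 3 and the second is April 10.
At the standard offset (UTC+05:30), 21:45 UTC + 5h30m = 03:15 Tararn standard time (rolling into the next day, 18 January 2023).
The standard-time date in Tararn, 18 January 2023, falls between 25 September 2022 and 10 April 2023, so daylight saving is in effect and Tararn is at UTC+06:30.
21:45 UTC + 6h30m = 04:15 local (rolling into the next day, 18 January 2023).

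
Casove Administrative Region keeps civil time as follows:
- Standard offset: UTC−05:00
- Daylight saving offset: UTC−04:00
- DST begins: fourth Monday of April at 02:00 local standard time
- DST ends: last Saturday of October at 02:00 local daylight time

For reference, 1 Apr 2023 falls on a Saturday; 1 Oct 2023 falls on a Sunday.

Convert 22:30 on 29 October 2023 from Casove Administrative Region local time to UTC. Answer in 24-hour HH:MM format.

03:30

1 April 2023 is a Saturday, so the first Monday is April 3 and the fourth is April 24.
1 October 2023 is a Sunday, so Saturdays fall on 7, 14, 21, 28; the last is October 28.
Daylight saving runs 24 April – 28 October; 29 October 2023 is outside that window, so Casove Administrative Region is on standard time at UTC−05:00.
22:30 local + 5h = 03:30 UTC (rolling into the next day, 30 October 2023).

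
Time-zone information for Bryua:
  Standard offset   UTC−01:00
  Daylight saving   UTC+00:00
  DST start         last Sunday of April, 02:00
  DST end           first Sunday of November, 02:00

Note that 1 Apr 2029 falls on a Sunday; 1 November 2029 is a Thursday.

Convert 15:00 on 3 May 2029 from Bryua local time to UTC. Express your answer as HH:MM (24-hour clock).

1 April 2029 is a Sunday, so Sundays fall on 1, 8, 15, 22, 29; the last is April 29.
1 November 2029 is a Thursday, so the first Sunday is November 4.
3 May 2029 falls between 29 April and 4 November, so daylight saving is in effect and Bryua is at UTC+00:00.
15:00 local − 0h = 15:00 UTC.

15:00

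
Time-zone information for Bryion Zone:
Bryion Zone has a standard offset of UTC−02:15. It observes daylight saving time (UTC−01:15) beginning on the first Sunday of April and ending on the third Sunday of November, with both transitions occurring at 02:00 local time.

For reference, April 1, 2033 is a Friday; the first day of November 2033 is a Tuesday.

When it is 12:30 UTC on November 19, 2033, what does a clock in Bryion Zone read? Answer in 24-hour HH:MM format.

11:15

1 April 2033 is a Friday, so the first Sunday is April 3.
1 November 2033 is a Tuesday, so the first Sunday is November 6 and the third is November 20.
At the standard offset (UTC−02:15), 12:30 UTC − 2h15m = 10:15 Bryion Zone standard time.
The standard-time date in Bryion Zone, November 19, 2033, lies within the daylight-saving period (3 April – 20 November), so Bryion Zone is on daylight time, UTC−01:15.
12:30 UTC − 1h15m = 11:15 local.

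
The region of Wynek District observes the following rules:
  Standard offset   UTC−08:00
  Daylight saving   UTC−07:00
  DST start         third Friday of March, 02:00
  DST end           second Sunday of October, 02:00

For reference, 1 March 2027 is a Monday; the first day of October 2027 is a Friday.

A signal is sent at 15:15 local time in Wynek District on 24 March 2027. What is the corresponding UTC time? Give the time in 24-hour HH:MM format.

22:15

1 March 2027 is a Monday, so the first Friday is March 5 and the third is March 19.
1 October 2027 is a Friday, so the first Sunday is October 3 and the second is October 10.
24 March 2027 lies within the daylight-saving period (19 March – 10 October), so Wynek District is on daylight time, UTC−07:00.
15:15 local + 7h = 22:15 UTC.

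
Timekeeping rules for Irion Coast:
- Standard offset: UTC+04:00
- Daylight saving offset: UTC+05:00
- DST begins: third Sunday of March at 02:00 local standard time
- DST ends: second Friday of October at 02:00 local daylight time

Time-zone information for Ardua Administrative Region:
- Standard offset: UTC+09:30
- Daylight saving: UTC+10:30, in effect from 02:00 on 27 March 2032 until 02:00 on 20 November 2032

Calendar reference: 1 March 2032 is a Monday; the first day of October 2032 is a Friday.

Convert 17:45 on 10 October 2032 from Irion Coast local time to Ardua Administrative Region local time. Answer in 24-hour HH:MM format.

00:15

1 March 2032 is a Monday, so the first Sunday is March 7 and the third is March 21.
1 October 2032 is a Friday, so the first Friday is October 1 and the second is October 8.
10 October 2032 is outside the daylight-saving period (21 March – 8 October), so Irion Coast is on standard time, UTC+04:00.
17:45 Irion Coast − 4h = 13:45 UTC.
At the standard offset (UTC+09:30), 13:45 UTC + 9h30m = 23:15 Ardua Administrative Region standard time.
The standard-time date in Ardua Administrative Region, 10 October 2032, falls between 27 March and 20 November, so daylight saving is in effect and Ardua Administrative Region is at UTC+10:30.
13:45 UTC + 10h30m = 00:15 Ardua Administrative Region (rolling into the next day, 11 October 2032).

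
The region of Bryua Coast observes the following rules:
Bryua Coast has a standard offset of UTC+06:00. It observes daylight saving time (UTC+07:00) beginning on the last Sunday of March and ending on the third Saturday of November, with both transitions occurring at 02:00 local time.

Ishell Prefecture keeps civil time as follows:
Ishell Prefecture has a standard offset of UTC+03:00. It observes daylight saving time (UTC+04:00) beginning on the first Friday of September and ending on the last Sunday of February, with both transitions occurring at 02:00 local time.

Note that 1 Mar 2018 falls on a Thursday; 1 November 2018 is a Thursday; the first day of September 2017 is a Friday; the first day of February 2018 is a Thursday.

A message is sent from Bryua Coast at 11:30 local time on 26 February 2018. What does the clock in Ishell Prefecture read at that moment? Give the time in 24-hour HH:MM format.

1 March 2018 is a Thursday, so Sundays fall on 4, 11, 18, 25; the last is March 25.
1 November 2018 is a Thursday, so the first Saturday is November 3 and the third is November 17.
26 February 2018 is outside the daylight-saving period (25 March – 17 November), so Bryua Coast is on standard time, UTC+06:00.
11:30 Bryua Coast − 6h = 05:30 UTC.
1 September 2017 is a Friday, so the first Friday is September 1.
1 February 2018 is a Thursday, so Sundays fall on 4, 11, 18, 25; the last is February 25.
At the standard offset (UTC+03:00), 05:30 UTC + 3h = 08:30 Ishell Prefecture standard time.
The standard-time date in Ishell Prefecture, 26 February 2018, is outside the daylight-saving period (1 September 2017 – 25 February 2018), so Ishell Prefecture is on standard time, UTC+03:00.
05:30 UTC + 3h = 08:30 Ishell Prefecture.

08:30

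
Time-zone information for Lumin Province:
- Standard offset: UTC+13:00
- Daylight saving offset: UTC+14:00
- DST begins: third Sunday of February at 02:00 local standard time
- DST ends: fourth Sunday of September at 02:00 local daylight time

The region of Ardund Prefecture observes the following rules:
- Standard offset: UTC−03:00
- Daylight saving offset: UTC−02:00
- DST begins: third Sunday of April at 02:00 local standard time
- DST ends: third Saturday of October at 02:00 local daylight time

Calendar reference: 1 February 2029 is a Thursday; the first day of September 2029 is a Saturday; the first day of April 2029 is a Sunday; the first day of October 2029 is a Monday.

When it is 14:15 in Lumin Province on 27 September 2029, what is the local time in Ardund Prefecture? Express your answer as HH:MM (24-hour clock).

1 February 2029 is a Thursday, so the first Sunday is February 4 and the third is February 18.
1 September 2029 is a Saturday, so the first Sunday is September 2 and the fourth is September 23.
27 September 2029 is outside the daylight-saving period (18 February – 23 September), so Lumin Province is on standard time, UTC+13:00.
14:15 Lumin Province − 13h = 01:15 UTC.
1 April 2029 is a Sunday, so the first Sunday is April 1 and the third is April 15.
1 October 2029 is a Monday, so the first Saturday is October 6 and the third is October 20.
At the standard offset (UTC−03:00), 01:15 UTC − 3h = 22:15 Ardund Prefecture standard time (rolling into the previous day, 26 September 2029).
Daylight saving runs 15 April – 20 October; the standard-time date in Ardund Prefecture, 26 September 2029, is inside that window, so Ardund Prefecture is at UTC−02:00.
01:15 UTC − 2h = 23:15 Ardund Prefecture (rolling into the previous day, 26 September 2029).

23:15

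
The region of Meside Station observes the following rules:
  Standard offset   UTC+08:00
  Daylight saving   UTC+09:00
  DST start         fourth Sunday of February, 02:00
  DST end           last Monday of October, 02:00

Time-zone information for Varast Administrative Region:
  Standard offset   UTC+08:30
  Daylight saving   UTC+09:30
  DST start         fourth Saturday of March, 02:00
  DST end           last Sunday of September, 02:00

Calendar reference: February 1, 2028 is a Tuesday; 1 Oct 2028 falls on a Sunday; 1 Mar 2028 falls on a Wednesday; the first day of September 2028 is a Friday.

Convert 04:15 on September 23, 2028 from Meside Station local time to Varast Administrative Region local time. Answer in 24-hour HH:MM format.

1 February 2028 is a Tuesday, so the first Sunday is February 6 and the fourth is February 27.
1 October 2028 is a Sunday, so Mondays fall on 2, 9, 16, 23, 30; the last is October 30.
September 23, 2028 falls between 27 February and 30 October, so daylight saving is in effect and Meside Station is at UTC+09:00.
04:15 Meside Station − 9h = 19:15 UTC (rolling into the previous day, 22 September 2028).
1 March 2028 is a Wednesday, so the first Saturday is March 4 and the fourth is March 25.
1 September 2028 is a Friday, so Sundays fall on 3, 10, 17, 24; the last is September 24.
At the standard offset (UTC+08:30), 19:15 UTC + 8h30m = 03:45 Varast Administrative Region standard time (rolling into the next day, 23 September 2028).
The standard-time date in Varast Administrative Region, September 23, 2028, lies within the daylight-saving period (25 March – 24 September), so Varast Administrative Region is on daylight time, UTC+09:30.
19:15 UTC + 9h30m = 04:45 Varast Administrative Region (rolling into the next day, 23 September 2028).

04:45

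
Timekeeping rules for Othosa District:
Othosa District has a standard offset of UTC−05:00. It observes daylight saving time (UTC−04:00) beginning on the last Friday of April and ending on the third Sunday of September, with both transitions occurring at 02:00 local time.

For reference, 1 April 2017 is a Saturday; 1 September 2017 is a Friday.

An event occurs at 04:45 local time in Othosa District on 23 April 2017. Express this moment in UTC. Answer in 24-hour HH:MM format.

1 April 2017 is a Saturday, so Fridays fall on 7, 14, 21, 28; the last is April 28.
1 September 2017 is a Friday, so the first Sunday is September 3 and the third is September 17.
23 April 2017 is outside the daylight-saving period (28 April – 17 September), so Othosa District is on standard time, UTC−05:00.
04:45 local + 5h = 09:45 UTC.

09:45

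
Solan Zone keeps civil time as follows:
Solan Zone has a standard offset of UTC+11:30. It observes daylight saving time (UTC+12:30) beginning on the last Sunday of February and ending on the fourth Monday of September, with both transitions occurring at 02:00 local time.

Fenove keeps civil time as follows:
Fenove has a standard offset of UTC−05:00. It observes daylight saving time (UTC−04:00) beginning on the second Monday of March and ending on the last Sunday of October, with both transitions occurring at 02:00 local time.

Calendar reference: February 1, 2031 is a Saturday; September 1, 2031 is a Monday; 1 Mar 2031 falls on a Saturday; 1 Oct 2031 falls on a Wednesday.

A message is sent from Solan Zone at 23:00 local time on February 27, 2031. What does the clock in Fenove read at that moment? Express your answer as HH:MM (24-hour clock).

1 February 2031 is a Saturday, so Sundays fall on 2, 9, 16, 23; the last is February 23.
1 September 2031 is a Monday, so the first Monday is September 1 and the fourth is September 22.
February 27, 2031 lies within the daylight-saving period (23 February – 22 September), so Solan Zone is on daylight time, UTC+12:30.
23:00 Solan Zone − 12h30m = 10:30 UTC.
1 March 2031 is a Saturday, so the first Monday is March 3 and the second is March 10.
1 October 2031 is a Wednesday, so Sundays fall on 5, 12, 19, 26; the last is October 26.
At the standard offset (UTC−05:00), 10:30 UTC − 5h = 05:30 Fenove standard time.
The standard-time date in Fenove, February 27, 2031, is outside the daylight-saving period (10 March – 26 October), so Fenove is on standard time, UTC−05:00.
10:30 UTC − 5h = 05:30 Fenove.

05:30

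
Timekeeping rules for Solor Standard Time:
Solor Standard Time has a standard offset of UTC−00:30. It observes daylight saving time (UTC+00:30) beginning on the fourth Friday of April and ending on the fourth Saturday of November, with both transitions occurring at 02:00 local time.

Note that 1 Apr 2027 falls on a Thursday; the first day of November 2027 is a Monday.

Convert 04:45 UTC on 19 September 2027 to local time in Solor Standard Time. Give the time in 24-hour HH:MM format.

05:15

1 April 2027 is a Thursday, so the first Friday is April 2 and the fourth is April 23.
1 November 2027 is a Monday, so the first Saturday is November 6 and the fourth is November 27.
At the standard offset (UTC−00:30), 04:45 UTC − 0h30m = 04:15 Solor Standard Time standard time.
The standard-time date in Solor Standard Time, 19 September 2027, lies within the daylight-saving period (23 April – 27 November), so Solor Standard Time is on daylight time, UTC+00:30.
04:45 UTC + 0h30m = 05:15 local.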